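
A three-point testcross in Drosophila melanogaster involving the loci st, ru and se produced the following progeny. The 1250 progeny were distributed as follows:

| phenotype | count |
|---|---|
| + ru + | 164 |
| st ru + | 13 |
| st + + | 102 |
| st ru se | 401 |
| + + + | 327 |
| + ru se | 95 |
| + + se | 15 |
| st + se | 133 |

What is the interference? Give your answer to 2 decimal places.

The two most frequent reciprocal classes, + + + and st ru se, are the parental types, so the F1 was + + + / st ru se.
The two rarest classes, + + se and st ru +, are the double crossovers. Comparing them with the parentals, only the se allele has switched, so se is the middle locus and the order is st – se – ru.
st–se: (197 + 28)/1250 = 0.1800; se–ru: (297 + 28)/1250 = 0.2600.
Expected DCO frequency = 0.1800 × 0.2600 ≈ 0.04680; observed = 28/1250 ≈ 0.02240.
Coefficient of coincidence = 0.02240/0.04680 ≈ 0.48; interference = 1 − 0.48 = 0.52.

0.52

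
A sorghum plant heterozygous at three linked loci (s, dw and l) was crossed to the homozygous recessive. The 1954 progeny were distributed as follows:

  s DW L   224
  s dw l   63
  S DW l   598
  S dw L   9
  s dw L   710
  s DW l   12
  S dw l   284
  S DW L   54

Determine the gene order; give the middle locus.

The two most frequent reciprocal classes, s dw L and S DW l, are the parental types, so the F1 was s dw L / S DW l.
The two rarest classes, S dw L and s DW l, are the double crossovers. Comparing them with the parentals, only the s allele has switched, so s is the middle locus and the order is dw – s – l.

s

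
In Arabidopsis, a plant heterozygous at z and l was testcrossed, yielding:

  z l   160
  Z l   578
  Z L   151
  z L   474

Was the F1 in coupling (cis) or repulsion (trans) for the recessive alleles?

trans

The two most frequent classes are Z l (578) and z L (474); these are the parental (non-recombinant) types.
So the F1 carried Z l on one chromosome and z L on the other — the recessive alleles are on opposite chromosomes (trans / repulsion).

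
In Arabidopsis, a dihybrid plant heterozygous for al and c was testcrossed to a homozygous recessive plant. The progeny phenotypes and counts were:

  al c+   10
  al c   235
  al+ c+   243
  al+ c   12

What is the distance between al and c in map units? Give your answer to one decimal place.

The two most frequent classes, al+ c+ (243) and al c (235), are the parental types, so the F1 was al+ c+ / al c.
The recombinant classes are al+ c and al c+: 12 + 10 = 22.
Recombination frequency = 22/500 = 0.0440 ≈ 4.4%, i.e. 4.4 map units.

4.4 map units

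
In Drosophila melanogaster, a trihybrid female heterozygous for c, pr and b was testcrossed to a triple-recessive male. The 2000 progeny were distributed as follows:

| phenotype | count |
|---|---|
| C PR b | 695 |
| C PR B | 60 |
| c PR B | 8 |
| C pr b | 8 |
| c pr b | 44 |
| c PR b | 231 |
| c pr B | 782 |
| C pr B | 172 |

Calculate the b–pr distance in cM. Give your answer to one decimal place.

The two most frequent reciprocal classes, c pr B and C PR b, are the parental types, so the F1 was c pr B / C PR b.
The two rarest classes, c PR B and C pr b, are the double crossovers. Comparing them with the parentals, only the pr allele has switched, so pr is the middle locus and the order is c – pr – b.
Crossovers in the pr–b interval produce the single-crossover classes c pr b and C PR B (44 + 60 = 104) plus the double crossovers (16).
RF(pr–b) = (104 + 16) / 2000 = 120/2000 = 0.0600 → 6.0 cM.

6.0 cM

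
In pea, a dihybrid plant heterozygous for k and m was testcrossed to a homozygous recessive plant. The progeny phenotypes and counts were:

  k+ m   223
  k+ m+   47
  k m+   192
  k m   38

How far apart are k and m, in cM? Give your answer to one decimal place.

The two most frequent classes, k+ m (223) and k m+ (192), are the parental types, so the F1 was k+ m / k m+.
The recombinant classes are k+ m+ and k m: 47 + 38 = 85.
Recombination frequency = 85/500 = 0.1700 ≈ 17.0%, i.e. 17.0 cM.

17.0 cM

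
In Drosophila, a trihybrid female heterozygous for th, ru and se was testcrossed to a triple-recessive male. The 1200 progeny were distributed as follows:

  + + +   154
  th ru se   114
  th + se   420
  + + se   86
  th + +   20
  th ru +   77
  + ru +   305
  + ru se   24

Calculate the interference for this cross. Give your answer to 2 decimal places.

The two most frequent reciprocal classes, th + se and + ru +, are the parental types, so the F1 was th + se / + ru +.
The two rarest classes, th + + and + ru se, are the double crossovers. Comparing them with the parentals, only the se allele has switched, so se is the middle locus and the order is th – se – ru.
th–se: (163 + 44)/1200 = 0.1725; se–ru: (268 + 44)/1200 = 0.2600.
Expected DCO frequency = 0.1725 × 0.2600 ≈ 0.04485; observed = 44/1200 ≈ 0.03667.
Coefficient of coincidence = 0.03667/0.04485 ≈ 0.82; interference = 1 − 0.82 = 0.18.

0.18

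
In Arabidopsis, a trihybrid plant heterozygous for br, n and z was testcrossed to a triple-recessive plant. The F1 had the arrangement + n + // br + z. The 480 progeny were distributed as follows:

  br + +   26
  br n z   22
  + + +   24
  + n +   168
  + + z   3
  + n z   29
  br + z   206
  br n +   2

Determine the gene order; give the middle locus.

The two rarest classes, br n + and + + z, are the double crossovers. Comparing them with the parentals, only the br allele has switched, so br is the middle locus and the order is z – br – n.

br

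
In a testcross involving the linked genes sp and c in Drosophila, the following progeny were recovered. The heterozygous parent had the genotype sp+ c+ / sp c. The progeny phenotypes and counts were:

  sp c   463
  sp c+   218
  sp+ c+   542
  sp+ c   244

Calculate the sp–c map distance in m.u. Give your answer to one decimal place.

31.5 m.u.

The recombinant classes are sp+ c and sp c+: 244 + 218 = 462.
Recombination frequency = 462/1467 = 0.3149 ≈ 31.5%, i.e. 31.5 m.u.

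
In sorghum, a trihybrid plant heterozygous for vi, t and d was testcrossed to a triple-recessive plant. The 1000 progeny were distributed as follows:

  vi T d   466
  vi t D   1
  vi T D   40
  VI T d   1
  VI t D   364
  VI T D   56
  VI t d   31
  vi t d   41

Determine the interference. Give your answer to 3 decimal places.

0.723

The two most frequent reciprocal classes, VI t D and vi T d, are the parental types, so the F1 was VI t D / vi T d.
The two rarest classes, vi t D and VI T d, are the double crossovers. Comparing them with the parentals, only the vi allele has switched, so vi is the middle locus and the order is d – vi – t.
d–vi: (71 + 2)/1000 = 0.0730; vi–t: (97 + 2)/1000 = 0.0990.
Expected DCO frequency = 0.0730 × 0.0990 ≈ 0.00723; observed = 2/1000 ≈ 0.00200.
Coefficient of coincidence = 0.00200/0.00723 ≈ 0.277; interference = 1 − 0.277 = 0.723.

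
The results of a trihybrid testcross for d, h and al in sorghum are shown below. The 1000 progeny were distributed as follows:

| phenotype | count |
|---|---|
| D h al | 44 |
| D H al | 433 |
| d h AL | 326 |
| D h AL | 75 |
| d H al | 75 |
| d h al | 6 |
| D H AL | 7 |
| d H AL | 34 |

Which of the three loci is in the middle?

al

The two most frequent reciprocal classes, d h AL and D H al, are the parental types, so the F1 was d h AL / D H al.
The two rarest classes, d h al and D H AL, are the double crossovers. Comparing them with the parentals, only the al allele has switched, so al is the middle locus and the order is d – al – h.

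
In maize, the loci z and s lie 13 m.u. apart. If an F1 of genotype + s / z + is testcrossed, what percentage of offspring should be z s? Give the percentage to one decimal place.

A map distance of 13 m.u. corresponds to a recombination frequency of 0.130.
The F1 is + s / z +, so z s is a recombinant gamete class with expected frequency r/2 = 0.130/2 = 0.0650.
That is 0.0650 = 6.5% of the progeny.

6.5%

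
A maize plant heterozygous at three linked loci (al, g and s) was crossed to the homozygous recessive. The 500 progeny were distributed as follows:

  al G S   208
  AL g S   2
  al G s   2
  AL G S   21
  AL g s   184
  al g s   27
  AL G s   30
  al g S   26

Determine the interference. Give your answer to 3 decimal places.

The two most frequent reciprocal classes, AL g s and al G S, are the parental types, so the F1 was AL g s / al G S.
The two rarest classes, AL g S and al G s, are the double crossovers. Comparing them with the parentals, only the s allele has switched, so s is the middle locus and the order is al – s – g.
al–s: (48 + 4)/500 = 0.1040; s–g: (56 + 4)/500 = 0.1200.
Expected DCO frequency = 0.1040 × 0.1200 ≈ 0.01248; observed = 4/500 ≈ 0.00800.
Coefficient of coincidence = 0.00800/0.01248 ≈ 0.641; interference = 1 − 0.641 = 0.359.

0.359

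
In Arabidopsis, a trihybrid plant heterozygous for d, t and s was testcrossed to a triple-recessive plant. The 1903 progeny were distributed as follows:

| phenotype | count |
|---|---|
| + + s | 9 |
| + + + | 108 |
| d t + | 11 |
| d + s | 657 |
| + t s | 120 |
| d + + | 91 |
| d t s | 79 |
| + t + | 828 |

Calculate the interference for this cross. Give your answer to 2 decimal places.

0.20

The two most frequent reciprocal classes, + t + and d + s, are the parental types, so the F1 was + t + / d + s.
The two rarest classes, d t + and + + s, are the double crossovers. Comparing them with the parentals, only the d allele has switched, so d is the middle locus and the order is s – d – t.
s–d: (211 + 20)/1903 = 0.1214; d–t: (187 + 20)/1903 = 0.1088.
Expected DCO frequency = 0.1214 × 0.1088 ≈ 0.01321; observed = 20/1903 ≈ 0.01051.
Coefficient of coincidence = 0.01051/0.01321 ≈ 0.80; interference = 1 − 0.80 = 0.20.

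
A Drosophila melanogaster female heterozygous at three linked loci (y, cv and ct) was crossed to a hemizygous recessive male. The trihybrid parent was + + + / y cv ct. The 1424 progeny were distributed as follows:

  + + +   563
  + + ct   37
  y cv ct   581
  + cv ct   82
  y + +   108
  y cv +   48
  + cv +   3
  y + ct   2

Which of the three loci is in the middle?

The two rarest classes, + cv + and y + ct, are the double crossovers. Comparing them with the parentals, only the cv allele has switched, so cv is the middle locus and the order is y – cv – ct.

cv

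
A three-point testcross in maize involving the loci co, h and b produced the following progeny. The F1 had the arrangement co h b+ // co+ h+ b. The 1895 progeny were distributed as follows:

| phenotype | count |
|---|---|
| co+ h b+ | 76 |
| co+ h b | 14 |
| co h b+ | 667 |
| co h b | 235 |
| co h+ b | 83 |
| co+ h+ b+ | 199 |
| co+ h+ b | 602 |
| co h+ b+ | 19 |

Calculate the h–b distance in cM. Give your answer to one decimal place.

24.6 cM

The two rarest classes, co h+ b+ and co+ h b, are the double crossovers. Comparing them with the parentals, only the h allele has switched, so h is the middle locus and the order is b – h – co.
Crossovers in the b–h interval produce the single-crossover classes co h b and co+ h+ b+ (235 + 199 = 434) plus the double crossovers (33).
RF(b–h) = (434 + 33) / 1895 = 467/1895 = 0.2464 → 24.6 cM.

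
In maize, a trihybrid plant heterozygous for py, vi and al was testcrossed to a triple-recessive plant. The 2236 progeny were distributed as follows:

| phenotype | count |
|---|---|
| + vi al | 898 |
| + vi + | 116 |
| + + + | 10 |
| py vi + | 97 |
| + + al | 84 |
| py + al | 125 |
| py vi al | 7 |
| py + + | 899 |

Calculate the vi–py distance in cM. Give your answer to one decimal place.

8.9 cM

The two most frequent reciprocal classes, py + + and + vi al, are the parental types, so the F1 was py + + / + vi al.
The two rarest classes, + + + and py vi al, are the double crossovers. Comparing them with the parentals, only the py allele has switched, so py is the middle locus and the order is vi – py – al.
Crossovers in the vi–py interval produce the single-crossover classes py vi + and + + al (97 + 84 = 181) plus the double crossovers (17).
RF(vi–py) = (181 + 17) / 2236 = 198/2236 = 0.0886 → 8.9 cM.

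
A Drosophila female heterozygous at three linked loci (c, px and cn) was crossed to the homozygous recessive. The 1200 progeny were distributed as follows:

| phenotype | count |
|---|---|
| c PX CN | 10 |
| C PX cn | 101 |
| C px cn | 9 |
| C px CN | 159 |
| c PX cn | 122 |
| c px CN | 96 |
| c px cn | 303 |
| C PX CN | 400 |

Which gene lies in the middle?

The two most frequent reciprocal classes, c px cn and C PX CN, are the parental types, so the F1 was c px cn / C PX CN.
The two rarest classes, C px cn and c PX CN, are the double crossovers. Comparing them with the parentals, only the c allele has switched, so c is the middle locus and the order is px – c – cn.

c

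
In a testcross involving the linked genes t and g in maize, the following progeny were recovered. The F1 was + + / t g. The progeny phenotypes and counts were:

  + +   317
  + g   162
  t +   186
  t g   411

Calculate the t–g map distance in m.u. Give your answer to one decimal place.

The recombinant classes are + g and t +: 162 + 186 = 348.
Recombination frequency = 348/1076 = 0.3234 ≈ 32.3%, i.e. 32.3 m.u.

32.3 m.u.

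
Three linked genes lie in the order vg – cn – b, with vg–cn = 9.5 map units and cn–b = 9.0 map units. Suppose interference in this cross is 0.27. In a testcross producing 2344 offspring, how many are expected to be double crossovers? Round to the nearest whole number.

15

Map distances give recombination frequencies of 0.095 and 0.090 for the two intervals.
With interference 0.27 (so coincidence = 0.73), expected double-crossover frequency = 0.095 × 0.090 × 0.73 = 0.00624.
Expected number = 0.00624 × 2344 = 14.63 ≈ 15.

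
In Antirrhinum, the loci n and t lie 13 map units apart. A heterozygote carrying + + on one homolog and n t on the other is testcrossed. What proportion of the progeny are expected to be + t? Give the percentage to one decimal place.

A map distance of 13 map units corresponds to a recombination frequency of 0.130.
The F1 is + + / n t, so + t is a recombinant gamete class with expected frequency r/2 = 0.130/2 = 0.0650.
That is 0.0650 = 6.5% of the progeny.

6.5%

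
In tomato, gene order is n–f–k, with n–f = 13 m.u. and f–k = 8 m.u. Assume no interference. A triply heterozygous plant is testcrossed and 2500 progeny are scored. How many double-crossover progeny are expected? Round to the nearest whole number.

Map distances give recombination frequencies of 0.130 and 0.080 for the two intervals.
With no interference, expected double-crossover frequency = 0.130 × 0.080 = 0.01040.
Expected number = 0.01040 × 2500 = 26.00 ≈ 26.

26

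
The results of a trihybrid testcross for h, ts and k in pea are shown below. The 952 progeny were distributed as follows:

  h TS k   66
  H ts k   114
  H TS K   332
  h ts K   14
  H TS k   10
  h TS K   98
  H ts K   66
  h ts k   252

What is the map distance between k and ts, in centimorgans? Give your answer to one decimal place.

The two most frequent reciprocal classes, H TS K and h ts k, are the parental types, so the F1 was H TS K / h ts k.
The two rarest classes, H TS k and h ts K, are the double crossovers. Comparing them with the parentals, only the k allele has switched, so k is the middle locus and the order is h – k – ts.
Crossovers in the k–ts interval produce the single-crossover classes H ts K and h TS k (66 + 66 = 132) plus the double crossovers (24).
RF(k–ts) = (132 + 24) / 952 = 156/952 = 0.1639 → 16.4 centimorgans.

16.4 centimorgans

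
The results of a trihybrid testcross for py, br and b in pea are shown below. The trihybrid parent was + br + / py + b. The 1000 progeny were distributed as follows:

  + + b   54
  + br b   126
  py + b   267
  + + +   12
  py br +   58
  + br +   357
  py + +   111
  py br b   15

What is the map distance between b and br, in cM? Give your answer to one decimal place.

26.4 cM

The two rarest classes, + + + and py br b, are the double crossovers. Comparing them with the parentals, only the br allele has switched, so br is the middle locus and the order is b – br – py.
Crossovers in the b–br interval produce the single-crossover classes + br b and py + + (126 + 111 = 237) plus the double crossovers (27).
RF(b–br) = (237 + 27) / 1000 = 264/1000 = 0.2640 → 26.4 cM.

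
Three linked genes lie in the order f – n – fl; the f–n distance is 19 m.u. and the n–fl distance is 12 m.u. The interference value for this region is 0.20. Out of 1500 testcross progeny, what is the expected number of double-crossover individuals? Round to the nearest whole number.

Map distances give recombination frequencies of 0.190 and 0.120 for the two intervals.
With interference 0.20 (so coincidence = 0.80), expected double-crossover frequency = 0.190 × 0.120 × 0.80 = 0.01824.
Expected number = 0.01824 × 1500 = 27.36 ≈ 27.

27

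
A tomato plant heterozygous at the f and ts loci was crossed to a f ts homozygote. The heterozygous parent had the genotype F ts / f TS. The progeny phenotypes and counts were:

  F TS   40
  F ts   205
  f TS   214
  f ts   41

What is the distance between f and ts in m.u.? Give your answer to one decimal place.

16.2 m.u.

The recombinant classes are F TS and f ts: 40 + 41 = 81.
Recombination frequency = 81/500 = 0.1620 ≈ 16.2%, i.e. 16.2 m.u.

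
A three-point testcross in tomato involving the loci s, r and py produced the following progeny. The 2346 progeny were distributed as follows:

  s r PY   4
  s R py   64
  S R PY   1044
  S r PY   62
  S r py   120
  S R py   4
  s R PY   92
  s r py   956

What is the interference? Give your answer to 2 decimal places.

The two most frequent reciprocal classes, s r py and S R PY, are the parental types, so the F1 was s r py / S R PY.
The two rarest classes, s r PY and S R py, are the double crossovers. Comparing them with the parentals, only the py allele has switched, so py is the middle locus and the order is s – py – r.
s–py: (212 + 8)/2346 = 0.0938; py–r: (126 + 8)/2346 = 0.0571.
Expected DCO frequency = 0.0938 × 0.0571 ≈ 0.00536; observed = 8/2346 ≈ 0.00341.
Coefficient of coincidence = 0.00341/0.00536 ≈ 0.64; interference = 1 − 0.64 = 0.36.

0.36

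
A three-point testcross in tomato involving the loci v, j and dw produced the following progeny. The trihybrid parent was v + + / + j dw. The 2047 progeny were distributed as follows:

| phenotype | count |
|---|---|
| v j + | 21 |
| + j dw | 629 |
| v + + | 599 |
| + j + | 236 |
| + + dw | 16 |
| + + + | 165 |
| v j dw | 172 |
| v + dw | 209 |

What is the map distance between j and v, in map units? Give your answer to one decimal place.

18.3 map units

The two rarest classes, v j + and + + dw, are the double crossovers. Comparing them with the parentals, only the j allele has switched, so j is the middle locus and the order is v – j – dw.
Crossovers in the v–j interval produce the single-crossover classes + + + and v j dw (165 + 172 = 337) plus the double crossovers (37).
RF(v–j) = (337 + 37) / 2047 = 374/2047 = 0.1827 → 18.3 map units.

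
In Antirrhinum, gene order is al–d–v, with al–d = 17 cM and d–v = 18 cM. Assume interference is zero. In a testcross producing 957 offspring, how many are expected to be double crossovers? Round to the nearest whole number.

29

Map distances give recombination frequencies of 0.170 and 0.180 for the two intervals.
With no interference, expected double-crossover frequency = 0.170 × 0.180 = 0.03060.
Expected number = 0.03060 × 957 = 29.28 ≈ 29.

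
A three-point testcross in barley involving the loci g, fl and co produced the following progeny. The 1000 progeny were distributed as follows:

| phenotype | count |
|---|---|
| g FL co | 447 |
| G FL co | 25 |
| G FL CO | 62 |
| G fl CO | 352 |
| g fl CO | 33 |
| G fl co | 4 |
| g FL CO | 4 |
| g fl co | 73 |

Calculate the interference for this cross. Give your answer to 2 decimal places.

The two most frequent reciprocal classes, G fl CO and g FL co, are the parental types, so the F1 was G fl CO / g FL co.
The two rarest classes, G fl co and g FL CO, are the double crossovers. Comparing them with the parentals, only the co allele has switched, so co is the middle locus and the order is fl – co – g.
fl–co: (135 + 8)/1000 = 0.1430; co–g: (58 + 8)/1000 = 0.0660.
Expected DCO frequency = 0.1430 × 0.0660 ≈ 0.00944; observed = 8/1000 ≈ 0.00800.
Coefficient of coincidence = 0.00800/0.00944 ≈ 0.85; interference = 1 − 0.85 = 0.15.

0.15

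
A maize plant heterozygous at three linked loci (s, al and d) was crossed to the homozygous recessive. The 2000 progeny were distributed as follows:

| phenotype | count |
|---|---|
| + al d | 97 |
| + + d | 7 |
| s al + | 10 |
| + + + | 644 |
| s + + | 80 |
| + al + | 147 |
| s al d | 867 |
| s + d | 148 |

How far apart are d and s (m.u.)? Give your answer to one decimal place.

9.7 m.u.

The two most frequent reciprocal classes, + + + and s al d, are the parental types, so the F1 was + + + / s al d.
The two rarest classes, + + d and s al +, are the double crossovers. Comparing them with the parentals, only the d allele has switched, so d is the middle locus and the order is al – d – s.
Crossovers in the d–s interval produce the single-crossover classes s + + and + al d (80 + 97 = 177) plus the double crossovers (17).
RF(d–s) = (177 + 17) / 2000 = 194/2000 = 0.0970 → 9.7 m.u.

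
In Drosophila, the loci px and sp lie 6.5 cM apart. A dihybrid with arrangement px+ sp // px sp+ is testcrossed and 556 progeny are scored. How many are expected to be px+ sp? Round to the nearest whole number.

260

A map distance of 6.5 cM corresponds to a recombination frequency of 0.065.
The F1 is px+ sp / px sp+, so px+ sp is a parental gamete class with expected frequency (1 − r)/2 = 0.935/2 = 0.4675.
Expected number = 0.4675 × 556 = 259.93 ≈ 260.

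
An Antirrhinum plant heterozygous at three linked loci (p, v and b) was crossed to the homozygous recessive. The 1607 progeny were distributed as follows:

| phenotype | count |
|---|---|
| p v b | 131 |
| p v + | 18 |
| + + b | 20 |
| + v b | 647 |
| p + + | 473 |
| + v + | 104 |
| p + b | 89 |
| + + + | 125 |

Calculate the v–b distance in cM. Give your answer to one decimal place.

The two most frequent reciprocal classes, + v b and p + +, are the parental types, so the F1 was + v b / p + +.
The two rarest classes, + + b and p v +, are the double crossovers. Comparing them with the parentals, only the v allele has switched, so v is the middle locus and the order is b – v – p.
Crossovers in the b–v interval produce the single-crossover classes + v + and p + b (104 + 89 = 193) plus the double crossovers (38).
RF(b–v) = (193 + 38) / 1607 = 231/1607 = 0.1437 → 14.4 cM.

14.4 cM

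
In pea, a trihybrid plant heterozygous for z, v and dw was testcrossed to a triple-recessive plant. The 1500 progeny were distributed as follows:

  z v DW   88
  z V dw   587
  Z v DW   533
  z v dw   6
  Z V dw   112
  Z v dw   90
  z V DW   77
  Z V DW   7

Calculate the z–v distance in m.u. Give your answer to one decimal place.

The two most frequent reciprocal classes, Z v DW and z V dw, are the parental types, so the F1 was Z v DW / z V dw.
The two rarest classes, Z V DW and z v dw, are the double crossovers. Comparing them with the parentals, only the v allele has switched, so v is the middle locus and the order is z – v – dw.
Crossovers in the z–v interval produce the single-crossover classes z v DW and Z V dw (88 + 112 = 200) plus the double crossovers (13).
RF(z–v) = (200 + 13) / 1500 = 213/1500 = 0.1420 → 14.2 m.u.

14.2 m.u.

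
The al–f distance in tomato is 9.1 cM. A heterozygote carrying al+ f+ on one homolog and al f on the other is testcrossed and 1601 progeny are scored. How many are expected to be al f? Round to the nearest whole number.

A map distance of 9.1 cM corresponds to a recombination frequency of 0.091.
The F1 is al+ f+ / al f, so al f is a parental gamete class with expected frequency (1 − r)/2 = 0.909/2 = 0.4545.
Expected number = 0.4545 × 1601 = 727.65 ≈ 728.

728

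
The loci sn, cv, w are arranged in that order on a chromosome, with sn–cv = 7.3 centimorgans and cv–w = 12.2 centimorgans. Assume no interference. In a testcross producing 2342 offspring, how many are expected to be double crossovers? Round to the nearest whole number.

21

Map distances give recombination frequencies of 0.073 and 0.122 for the two intervals.
With no interference, expected double-crossover frequency = 0.073 × 0.122 = 0.00891.
Expected number = 0.00891 × 2342 = 20.86 ≈ 21.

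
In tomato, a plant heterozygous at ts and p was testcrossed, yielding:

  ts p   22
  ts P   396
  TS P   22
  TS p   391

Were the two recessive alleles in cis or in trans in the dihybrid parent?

The two most frequent classes are TS p (391) and ts P (396); these are the parental (non-recombinant) types.
So the F1 carried TS p on one chromosome and ts P on the other — the recessive alleles are on opposite chromosomes (trans / repulsion).

trans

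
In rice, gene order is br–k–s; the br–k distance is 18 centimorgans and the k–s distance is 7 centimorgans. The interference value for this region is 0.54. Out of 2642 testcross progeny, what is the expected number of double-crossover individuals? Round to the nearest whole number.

Map distances give recombination frequencies of 0.180 and 0.070 for the two intervals.
With interference 0.54 (so coincidence = 0.46), expected double-crossover frequency = 0.180 × 0.070 × 0.46 = 0.00580.
Expected number = 0.00580 × 2642 = 15.31 ≈ 15.

15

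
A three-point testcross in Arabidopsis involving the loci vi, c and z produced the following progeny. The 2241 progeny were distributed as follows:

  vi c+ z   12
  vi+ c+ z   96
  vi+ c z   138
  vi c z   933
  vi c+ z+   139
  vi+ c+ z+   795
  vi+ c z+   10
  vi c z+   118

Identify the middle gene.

The two most frequent reciprocal classes, vi c z and vi+ c+ z+, are the parental types, so the F1 was vi c z / vi+ c+ z+.
The two rarest classes, vi c+ z and vi+ c z+, are the double crossovers. Comparing them with the parentals, only the c allele has switched, so c is the middle locus and the order is z – c – vi.

c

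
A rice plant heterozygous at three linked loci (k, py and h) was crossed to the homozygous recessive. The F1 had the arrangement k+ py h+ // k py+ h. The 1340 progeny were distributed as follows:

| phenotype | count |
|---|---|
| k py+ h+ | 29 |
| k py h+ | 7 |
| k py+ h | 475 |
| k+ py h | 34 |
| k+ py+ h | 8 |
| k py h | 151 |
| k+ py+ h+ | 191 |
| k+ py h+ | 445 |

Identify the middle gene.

k

The two rarest classes, k py h+ and k+ py+ h, are the double crossovers. Comparing them with the parentals, only the k allele has switched, so k is the middle locus and the order is h – k – py.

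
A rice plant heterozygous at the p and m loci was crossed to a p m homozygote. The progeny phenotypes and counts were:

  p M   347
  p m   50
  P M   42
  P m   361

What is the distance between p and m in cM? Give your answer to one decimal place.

The two most frequent classes, P m (361) and p M (347), are the parental types, so the F1 was P m / p M.
The recombinant classes are P M and p m: 42 + 50 = 92.
Recombination frequency = 92/800 = 0.1150 ≈ 11.5%, i.e. 11.5 cM.

11.5 cM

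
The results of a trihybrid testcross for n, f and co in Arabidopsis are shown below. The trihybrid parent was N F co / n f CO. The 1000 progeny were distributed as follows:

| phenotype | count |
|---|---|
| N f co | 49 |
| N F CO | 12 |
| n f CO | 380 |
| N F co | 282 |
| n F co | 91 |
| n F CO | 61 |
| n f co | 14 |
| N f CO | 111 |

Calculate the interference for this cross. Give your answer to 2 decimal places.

The two rarest classes, N F CO and n f co, are the double crossovers. Comparing them with the parentals, only the co allele has switched, so co is the middle locus and the order is n – co – f.
n–co: (202 + 26)/1000 = 0.2280; co–f: (110 + 26)/1000 = 0.1360.
Expected DCO frequency = 0.2280 × 0.1360 ≈ 0.03101; observed = 26/1000 ≈ 0.02600.
Coefficient of coincidence = 0.02600/0.03101 ≈ 0.84; interference = 1 − 0.84 = 0.16.

0.16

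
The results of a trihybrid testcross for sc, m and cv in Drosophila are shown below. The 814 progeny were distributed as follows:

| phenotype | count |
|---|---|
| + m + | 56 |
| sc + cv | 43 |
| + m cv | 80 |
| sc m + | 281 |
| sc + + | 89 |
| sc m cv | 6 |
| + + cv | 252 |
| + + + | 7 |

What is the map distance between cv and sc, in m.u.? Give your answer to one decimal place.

13.8 m.u.

The two most frequent reciprocal classes, + + cv and sc m +, are the parental types, so the F1 was + + cv / sc m +.
The two rarest classes, + + + and sc m cv, are the double crossovers. Comparing them with the parentals, only the cv allele has switched, so cv is the middle locus and the order is m – cv – sc.
Crossovers in the cv–sc interval produce the single-crossover classes sc + cv and + m + (43 + 56 = 99) plus the double crossovers (13).
RF(cv–sc) = (99 + 13) / 814 = 112/814 = 0.1376 → 13.8 m.u.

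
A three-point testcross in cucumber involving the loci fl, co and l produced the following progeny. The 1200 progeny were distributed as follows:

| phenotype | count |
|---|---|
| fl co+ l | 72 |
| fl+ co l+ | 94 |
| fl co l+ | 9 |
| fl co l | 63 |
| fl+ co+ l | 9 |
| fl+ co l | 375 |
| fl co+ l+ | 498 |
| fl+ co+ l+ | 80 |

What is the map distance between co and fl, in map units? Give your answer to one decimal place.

The two most frequent reciprocal classes, fl co+ l+ and fl+ co l, are the parental types, so the F1 was fl co+ l+ / fl+ co l.
The two rarest classes, fl co l+ and fl+ co+ l, are the double crossovers. Comparing them with the parentals, only the co allele has switched, so co is the middle locus and the order is l – co – fl.
Crossovers in the co–fl interval produce the single-crossover classes fl+ co+ l+ and fl co l (80 + 63 = 143) plus the double crossovers (18).
RF(co–fl) = (143 + 18) / 1200 = 161/1200 = 0.1342 → 13.4 map units.

13.4 map units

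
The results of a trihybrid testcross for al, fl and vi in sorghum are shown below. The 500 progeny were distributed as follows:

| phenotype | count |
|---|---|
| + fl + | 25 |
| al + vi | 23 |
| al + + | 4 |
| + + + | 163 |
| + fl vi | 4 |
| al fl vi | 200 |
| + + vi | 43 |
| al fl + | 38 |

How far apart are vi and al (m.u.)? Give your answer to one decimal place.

17.8 m.u.

The two most frequent reciprocal classes, + + + and al fl vi, are the parental types, so the F1 was + + + / al fl vi.
The two rarest classes, al + + and + fl vi, are the double crossovers. Comparing them with the parentals, only the al allele has switched, so al is the middle locus and the order is fl – al – vi.
Crossovers in the al–vi interval produce the single-crossover classes + + vi and al fl + (43 + 38 = 81) plus the double crossovers (8).
RF(al–vi) = (81 + 8) / 500 = 89/500 = 0.1780 → 17.8 m.u.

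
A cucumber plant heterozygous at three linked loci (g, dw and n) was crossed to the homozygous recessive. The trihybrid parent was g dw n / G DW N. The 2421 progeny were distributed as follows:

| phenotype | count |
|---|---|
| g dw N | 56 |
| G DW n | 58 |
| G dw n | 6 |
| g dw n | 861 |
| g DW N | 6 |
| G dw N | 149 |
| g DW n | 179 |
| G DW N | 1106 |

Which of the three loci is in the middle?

The two rarest classes, G dw n and g DW N, are the double crossovers. Comparing them with the parentals, only the g allele has switched, so g is the middle locus and the order is n – g – dw.

g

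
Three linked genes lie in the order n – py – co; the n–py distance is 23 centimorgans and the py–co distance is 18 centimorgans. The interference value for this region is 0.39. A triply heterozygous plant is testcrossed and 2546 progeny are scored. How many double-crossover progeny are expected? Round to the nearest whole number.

Map distances give recombination frequencies of 0.230 and 0.180 for the two intervals.
With interference 0.39 (so coincidence = 0.61), expected double-crossover frequency = 0.230 × 0.180 × 0.61 = 0.02525.
Expected number = 0.02525 × 2546 = 64.30 ≈ 64.

64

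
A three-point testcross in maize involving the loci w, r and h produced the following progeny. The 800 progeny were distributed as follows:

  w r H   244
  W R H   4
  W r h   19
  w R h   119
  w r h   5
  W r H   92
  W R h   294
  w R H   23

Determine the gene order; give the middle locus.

h

The two most frequent reciprocal classes, w r H and W R h, are the parental types, so the F1 was w r H / W R h.
The two rarest classes, w r h and W R H, are the double crossovers. Comparing them with the parentals, only the h allele has switched, so h is the middle locus and the order is r – h – w.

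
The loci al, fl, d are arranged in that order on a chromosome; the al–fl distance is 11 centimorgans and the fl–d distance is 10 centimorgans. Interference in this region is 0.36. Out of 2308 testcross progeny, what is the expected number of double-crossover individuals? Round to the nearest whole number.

Map distances give recombination frequencies of 0.110 and 0.100 for the two intervals.
With interference 0.36 (so coincidence = 0.64), expected double-crossover frequency = 0.110 × 0.100 × 0.64 = 0.00704.
Expected number = 0.00704 × 2308 = 16.25 ≈ 16.

16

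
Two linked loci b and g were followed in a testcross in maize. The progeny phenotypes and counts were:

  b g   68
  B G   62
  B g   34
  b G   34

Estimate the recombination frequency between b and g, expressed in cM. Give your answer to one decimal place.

34.3 cM

The two most frequent classes, B G (62) and b g (68), are the parental types, so the F1 was B G / b g.
The recombinant classes are B g and b G: 34 + 34 = 68.
Recombination frequency = 68/198 = 0.3434 ≈ 34.3%, i.e. 34.3 cM.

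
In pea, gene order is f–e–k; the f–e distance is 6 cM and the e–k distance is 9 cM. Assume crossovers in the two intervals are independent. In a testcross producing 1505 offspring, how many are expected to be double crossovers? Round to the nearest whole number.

Map distances give recombination frequencies of 0.060 and 0.090 for the two intervals.
With no interference, expected double-crossover frequency = 0.060 × 0.090 = 0.00540.
Expected number = 0.00540 × 1505 = 8.13 ≈ 8.

8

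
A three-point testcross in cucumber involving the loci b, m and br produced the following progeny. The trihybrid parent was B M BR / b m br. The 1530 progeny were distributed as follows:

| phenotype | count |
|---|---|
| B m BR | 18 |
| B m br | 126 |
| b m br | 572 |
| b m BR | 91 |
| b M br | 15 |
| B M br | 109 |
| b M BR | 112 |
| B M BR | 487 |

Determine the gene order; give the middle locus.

The two rarest classes, B m BR and b M br, are the double crossovers. Comparing them with the parentals, only the m allele has switched, so m is the middle locus and the order is br – m – b.

m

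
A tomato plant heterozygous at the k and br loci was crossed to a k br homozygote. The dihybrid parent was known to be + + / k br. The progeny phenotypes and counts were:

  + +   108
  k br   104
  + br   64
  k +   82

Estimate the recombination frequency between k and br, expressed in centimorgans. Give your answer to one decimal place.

The recombinant classes are + br and k +: 64 + 82 = 146.
Recombination frequency = 146/358 = 0.4078 ≈ 40.8%, i.e. 40.8 centimorgans.

40.8 centimorgans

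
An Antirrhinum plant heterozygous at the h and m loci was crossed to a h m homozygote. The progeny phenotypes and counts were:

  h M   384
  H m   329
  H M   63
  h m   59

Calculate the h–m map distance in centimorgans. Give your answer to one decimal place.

The two most frequent classes, H m (329) and h M (384), are the parental types, so the F1 was H m / h M.
The recombinant classes are H M and h m: 63 + 59 = 122.
Recombination frequency = 122/835 = 0.1461 ≈ 14.6%, i.e. 14.6 centimorgans.

14.6 centimorgans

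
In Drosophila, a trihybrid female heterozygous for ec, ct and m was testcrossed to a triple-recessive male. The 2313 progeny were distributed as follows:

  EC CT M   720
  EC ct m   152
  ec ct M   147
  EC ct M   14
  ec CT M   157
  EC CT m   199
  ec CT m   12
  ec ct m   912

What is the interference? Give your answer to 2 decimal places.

The two most frequent reciprocal classes, ec ct m and EC CT M, are the parental types, so the F1 was ec ct m / EC CT M.
The two rarest classes, ec CT m and EC ct M, are the double crossovers. Comparing them with the parentals, only the ct allele has switched, so ct is the middle locus and the order is ec – ct – m.
ec–ct: (309 + 26)/2313 = 0.1448; ct–m: (346 + 26)/2313 = 0.1608.
Expected DCO frequency = 0.1448 × 0.1608 ≈ 0.02328; observed = 26/2313 ≈ 0.01124.
Coefficient of coincidence = 0.01124/0.02328 ≈ 0.48; interference = 1 − 0.48 = 0.52.

0.52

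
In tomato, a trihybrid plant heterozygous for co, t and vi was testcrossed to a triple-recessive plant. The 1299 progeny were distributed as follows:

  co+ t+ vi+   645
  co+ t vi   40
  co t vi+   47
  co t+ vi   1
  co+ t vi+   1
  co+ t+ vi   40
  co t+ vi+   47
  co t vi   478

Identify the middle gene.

t

The two most frequent reciprocal classes, co+ t+ vi+ and co t vi, are the parental types, so the F1 was co+ t+ vi+ / co t vi.
The two rarest classes, co+ t vi+ and co t+ vi, are the double crossovers. Comparing them with the parentals, only the t allele has switched, so t is the middle locus and the order is vi – t – co.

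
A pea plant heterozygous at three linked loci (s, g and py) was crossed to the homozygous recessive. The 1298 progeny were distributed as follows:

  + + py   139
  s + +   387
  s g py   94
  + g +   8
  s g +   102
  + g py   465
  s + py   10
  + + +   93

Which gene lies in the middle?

py

The two most frequent reciprocal classes, s + + and + g py, are the parental types, so the F1 was s + + / + g py.
The two rarest classes, s + py and + g +, are the double crossovers. Comparing them with the parentals, only the py allele has switched, so py is the middle locus and the order is g – py – s.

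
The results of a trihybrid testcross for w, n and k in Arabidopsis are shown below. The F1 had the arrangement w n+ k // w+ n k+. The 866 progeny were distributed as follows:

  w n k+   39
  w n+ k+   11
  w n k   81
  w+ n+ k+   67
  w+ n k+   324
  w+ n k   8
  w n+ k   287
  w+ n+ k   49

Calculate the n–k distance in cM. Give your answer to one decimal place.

The two rarest classes, w n+ k+ and w+ n k, are the double crossovers. Comparing them with the parentals, only the k allele has switched, so k is the middle locus and the order is w – k – n.
Crossovers in the k–n interval produce the single-crossover classes w n k and w+ n+ k+ (81 + 67 = 148) plus the double crossovers (19).
RF(k–n) = (148 + 19) / 866 = 167/866 = 0.1928 → 19.3 cM.

19.3 cM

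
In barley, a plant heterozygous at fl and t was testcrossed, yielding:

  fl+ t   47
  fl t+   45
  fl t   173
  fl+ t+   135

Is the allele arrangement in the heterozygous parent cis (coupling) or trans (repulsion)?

cis

The two most frequent classes are fl+ t+ (135) and fl t (173); these are the parental (non-recombinant) types.
So the F1 carried fl+ t+ on one chromosome and fl t on the other — the recessive alleles are on the same chromosome (cis / coupling).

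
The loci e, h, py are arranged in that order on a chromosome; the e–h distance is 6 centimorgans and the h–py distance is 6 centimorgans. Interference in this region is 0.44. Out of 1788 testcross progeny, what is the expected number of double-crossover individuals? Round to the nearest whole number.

Map distances give recombination frequencies of 0.060 and 0.060 for the two intervals.
With interference 0.44 (so coincidence = 0.56), expected double-crossover frequency = 0.060 × 0.060 × 0.56 = 0.00202.
Expected number = 0.00202 × 1788 = 3.60 ≈ 4.

4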